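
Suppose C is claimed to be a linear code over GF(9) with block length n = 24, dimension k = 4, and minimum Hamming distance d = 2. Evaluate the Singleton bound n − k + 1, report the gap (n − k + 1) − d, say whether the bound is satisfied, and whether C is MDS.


Singleton RHS = n − k + 1 = 21, slack = 19, bound satisfied, not MDS.

Singleton bound: d ≤ n − k + 1.
Here n = 24, k = 4, so n − k + 1 = 21.
Given d = 2, check d ≤ 21: YES.
Slack = (n − k + 1) − d = 19.
The code is NOT MDS (slack = 19 > 0).
Description: the claimed parameters are [24, 4, 2]_9; such a code would be non-MDS.


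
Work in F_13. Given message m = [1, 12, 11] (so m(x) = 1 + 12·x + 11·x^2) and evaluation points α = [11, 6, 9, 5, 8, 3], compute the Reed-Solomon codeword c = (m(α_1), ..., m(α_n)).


c = [8, 1, 12, 11, 8, 6]

Message polynomial: m(x) = 1 + 12·x + 11·x^2 (mod 13).
For each evaluation point α_i, compute m(α_i) mod 13:
  α_1 = 11: Horner steps 11 → 3 → 8, so m(11) = 8.
  α_2 = 6: Horner steps 11 → 0 → 1, so m(6) = 1.
  α_3 = 9: Horner steps 11 → 7 → 12, so m(9) = 12.
  α_4 = 5: Horner steps 11 → 2 → 11, so m(5) = 11.
  α_5 = 8: Horner steps 11 → 9 → 8, so m(8) = 8.
  α_6 = 3: Horner steps 11 → 6 → 6, so m(3) = 6.
Codeword c = [8, 1, 12, 11, 8, 6] ∈ F_13^6.


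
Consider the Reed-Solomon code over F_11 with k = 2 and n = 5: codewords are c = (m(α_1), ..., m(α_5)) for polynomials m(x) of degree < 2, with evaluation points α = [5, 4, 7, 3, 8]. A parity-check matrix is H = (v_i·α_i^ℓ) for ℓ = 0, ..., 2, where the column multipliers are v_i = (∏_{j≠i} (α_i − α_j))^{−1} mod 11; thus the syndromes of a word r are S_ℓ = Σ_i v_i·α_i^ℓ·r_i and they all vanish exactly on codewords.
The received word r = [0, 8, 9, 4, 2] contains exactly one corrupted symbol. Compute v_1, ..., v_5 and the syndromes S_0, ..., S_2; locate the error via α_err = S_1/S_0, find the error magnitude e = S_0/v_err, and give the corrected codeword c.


S = (10, 6, 8), error at position 1, error magnitude e = 10, c = [1, 8, 9, 4, 2].

Step 1: column multipliers v_i = (∏_{j≠i}(α_i − α_j))^{−1} mod 11.
  i = 1 (α = 5): (5−4)(5−7)(5−3)(5−8) = 1·(−2)·2·(−3) = 12 ≡ 1, so v_1 = 1^{−1} = 1 (mod 11).
  i = 2 (α = 4): (4−5)(4−7)(4−3)(4−8) = (−1)·(−3)·1·(−4) = −12 ≡ 10, so v_2 = 10^{−1} = 10 (mod 11).
  i = 3 (α = 7): (7−5)(7−4)(7−3)(7−8) = 2·3·4·(−1) = −24 ≡ 9, so v_3 = 9^{−1} = 5 (mod 11).
  i = 4 (α = 3): (3−5)(3−4)(3−7)(3−8) = (−2)·(−1)·(−4)·(−5) = 40 ≡ 7, so v_4 = 7^{−1} = 8 (mod 11).
  i = 5 (α = 8): (8−5)(8−4)(8−7)(8−3) = 3·4·1·5 = 60 ≡ 5, so v_5 = 5^{−1} = 9 (mod 11).
  v = [1, 10, 5, 8, 9].
Step 2: syndromes of r = [0, 8, 9, 4, 2] (all sums mod 11).
  S_0 = Σ v_i r_i = 1·0 + 10·8 + 5·9 + 8·4 + 9·2 = 175 ≡ 10.
  S_1 = Σ v_i α_i r_i = 1·5·0 + 10·4·8 + 5·7·9 + 8·3·4 + 9·8·2 = 875 ≡ 6.
  α_i^2 mod 11 = [3, 5, 5, 9, 9].
  S_2 = Σ v_i α_i^2 r_i = 1·3·0 + 10·5·8 + 5·5·9 + 8·9·4 + 9·9·2 = 1075 ≡ 8.
  S = (10, 6, 8) ≠ 0, so r is not a codeword (an error is present).
Step 3: locate the error. For a single error e at position i, S_ℓ = v_i·e·α_i^ℓ, so α_err = S_1/S_0.
  S_0^{−1} = 10^{−1} = 10 (mod 11), so α_err = 6·10 = 60 ≡ 5 = α_1. Error position i = 1.
  Consistency check: S_2/S_1 = 8·2 = 16 ≡ 5 = α_err ✓ (single-error assumption holds).
Step 4: error magnitude e = S_0/v_1 = S_0·∏_{j≠1}(α_1 − α_j) = 10·1 = 10 ≡ 10 (mod 11).
Step 5: correct position 1: c_1 = r_1 − e = 0 − 10 ≡ 1 (mod 11). Hence c = [1, 8, 9, 4, 2].
  Check: interpolating c through the α_i gives m(x) = 3 + 4·x (degree < 2) with m(α_i) = c_i for every i, so c is indeed a codeword.


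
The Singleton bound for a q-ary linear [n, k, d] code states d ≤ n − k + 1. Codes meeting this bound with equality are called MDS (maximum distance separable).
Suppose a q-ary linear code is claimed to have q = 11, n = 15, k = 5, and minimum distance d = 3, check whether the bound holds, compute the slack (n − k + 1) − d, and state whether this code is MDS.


Singleton RHS = n − k + 1 = 11, slack = 8, bound satisfied, not MDS.

Singleton bound: d ≤ n − k + 1.
Here n = 15, k = 5, so n − k + 1 = 11.
Given d = 3, check d ≤ 11: YES.
Slack = (n − k + 1) − d = 8.
The code is NOT MDS (slack = 8 > 0).
Description: the claimed parameters are [15, 5, 3]_11; such a code would be non-MDS.


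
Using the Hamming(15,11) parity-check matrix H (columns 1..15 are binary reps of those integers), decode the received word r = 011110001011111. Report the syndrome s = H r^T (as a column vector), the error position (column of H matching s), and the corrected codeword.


s = (0, 0, 1, 0)^T, error position = 2, corrected codeword c = 001110001011111

Compute s = H r^T mod 2 one row at a time:
  s_1 = 0 + 1 + 0 + 1 + 1 + 1 + 1 + 1 = 6 ≡ 0 (mod 2).
  s_2 = 1 + 1 + 0 + 0 + 1 + 1 + 1 + 1 = 6 ≡ 0 (mod 2).
  s_3 = 1 + 1 + 0 + 0 + 0 + 1 + 1 + 1 = 5 ≡ 1 (mod 2).
  s_4 = 0 + 1 + 1 + 0 + 1 + 1 + 1 + 1 = 6 ≡ 0 (mod 2).
s = (0, 0, 1, 0)^T — this equals column 2 of H (binary 0010), so error is at position 2.
Correct: flip bit 2 of r = 011110001011111 to get c = 001110001011111.


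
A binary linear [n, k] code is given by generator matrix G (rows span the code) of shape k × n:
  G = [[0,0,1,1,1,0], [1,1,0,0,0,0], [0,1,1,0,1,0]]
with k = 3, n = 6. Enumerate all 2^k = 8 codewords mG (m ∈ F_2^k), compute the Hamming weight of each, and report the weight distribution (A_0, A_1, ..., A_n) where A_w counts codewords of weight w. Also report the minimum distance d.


Weight distribution: A_0 = 1, A_2 = 3, A_3 = 3, A_5 = 1. Minimum distance d = 2.

Enumerate all 2^3 = 8 messages m ∈ F_2^3.
For each, compute codeword c = mG in F_2^6, then tally its weight.
  m = 000 → c = 000000, weight = 0.
  m = 100 → c = 001110, weight = 3.
  m = 010 → c = 110000, weight = 2.
  m = 110 → c = 111110, weight = 5.
  m = 001 → c = 011010, weight = 3.
  m = 101 → c = 010100, weight = 2.
  m = 011 → c = 101010, weight = 3.
  m = 111 → c = 100100, weight = 2.
Tally weights:
  weight 0: 1 codewords.
  weight 2: 3 codewords.
  weight 3: 3 codewords.
  weight 5: 1 codewords.
Minimum distance d = smallest w > 0 with A_w > 0 = 2.
Sanity: Σ A_w = 8 = 2^3 = 8 ✓.


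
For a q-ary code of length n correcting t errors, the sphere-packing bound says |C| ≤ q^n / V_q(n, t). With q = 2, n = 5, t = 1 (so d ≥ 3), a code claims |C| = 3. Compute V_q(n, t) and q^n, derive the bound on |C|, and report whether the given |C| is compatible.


V_q(n, t) = 6, q^n = 32, Hamming bound = 5, |C| = 3 ≤ bound (satisfied).

Step 1: Compute V_q(n, t) = Σ_{j=0}^1 C(n, j) (q−1)^j.
  j = 0: C(5,0)·(1)^0 = 1·1 = 1.
  j = 1: C(5,1)·(1)^1 = 5·1 = 5.
  V_q(n, t) = 1 + 5 = 6.
Step 2: q^n = 2^5 = 32.
Step 3: Hamming bound ⌊q^n / V_q(n,t)⌋ = ⌊32/6⌋ = 5.
Step 4: Compare |C| = 3 to 5: satisfied.
The claimed |C| lies below the Hamming bound.


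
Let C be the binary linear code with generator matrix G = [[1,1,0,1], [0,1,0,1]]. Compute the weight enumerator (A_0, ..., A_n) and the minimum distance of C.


Weight distribution: A_0 = 1, A_1 = 1, A_2 = 1, A_3 = 1. Minimum distance d = 1.

Enumerate all 2^2 = 4 messages m ∈ F_2^2.
For each, compute codeword c = mG in F_2^4, then tally its weight.
  m = 00 → c = 0000, weight = 0.
  m = 10 → c = 1101, weight = 3.
  m = 01 → c = 0101, weight = 2.
  m = 11 → c = 1000, weight = 1.
Tally weights:
  weight 0: 1 codewords.
  weight 1: 1 codewords.
  weight 2: 1 codewords.
  weight 3: 1 codewords.
Minimum distance d = smallest w > 0 with A_w > 0 = 1.
Sanity: Σ A_w = 4 = 2^2 = 4 ✓.


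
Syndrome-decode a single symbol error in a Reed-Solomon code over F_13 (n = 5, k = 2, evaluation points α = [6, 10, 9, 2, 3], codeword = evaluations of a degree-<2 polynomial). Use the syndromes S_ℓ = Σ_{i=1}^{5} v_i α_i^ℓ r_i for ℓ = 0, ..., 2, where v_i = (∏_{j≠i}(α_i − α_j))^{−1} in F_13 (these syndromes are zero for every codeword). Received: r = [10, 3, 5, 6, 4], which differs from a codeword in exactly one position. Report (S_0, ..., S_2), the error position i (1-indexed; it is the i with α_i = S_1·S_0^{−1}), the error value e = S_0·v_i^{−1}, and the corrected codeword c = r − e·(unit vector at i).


S = (12, 7, 3), error at position 1, error magnitude e = 12, c = [11, 3, 5, 6, 4].

Step 1: column multipliers v_i = (∏_{j≠i}(α_i − α_j))^{−1} mod 13.
  i = 1 (α = 6): (6−10)(6−9)(6−2)(6−3) = (−4)·(−3)·4·3 = 144 ≡ 1, so v_1 = 1^{−1} = 1 (mod 13).
  i = 2 (α = 10): (10−6)(10−9)(10−2)(10−3) = 4·1·8·7 = 224 ≡ 3, so v_2 = 3^{−1} = 9 (mod 13).
  i = 3 (α = 9): (9−6)(9−10)(9−2)(9−3) = 3·(−1)·7·6 = −126 ≡ 4, so v_3 = 4^{−1} = 10 (mod 13).
  i = 4 (α = 2): (2−6)(2−10)(2−9)(2−3) = (−4)·(−8)·(−7)·(−1) = 224 ≡ 3, so v_4 = 3^{−1} = 9 (mod 13).
  i = 5 (α = 3): (3−6)(3−10)(3−9)(3−2) = (−3)·(−7)·(−6)·1 = −126 ≡ 4, so v_5 = 4^{−1} = 10 (mod 13).
  v = [1, 9, 10, 9, 10].
Step 2: syndromes of r = [10, 3, 5, 6, 4] (all sums mod 13).
  S_0 = Σ v_i r_i = 1·10 + 9·3 + 10·5 + 9·6 + 10·4 = 181 ≡ 12.
  S_1 = Σ v_i α_i r_i = 1·6·10 + 9·10·3 + 10·9·5 + 9·2·6 + 10·3·4 = 1008 ≡ 7.
  α_i^2 mod 13 = [10, 9, 3, 4, 9].
  S_2 = Σ v_i α_i^2 r_i = 1·10·10 + 9·9·3 + 10·3·5 + 9·4·6 + 10·9·4 = 1069 ≡ 3.
  S = (12, 7, 3) ≠ 0, so r is not a codeword (an error is present).
Step 3: locate the error. For a single error e at position i, S_ℓ = v_i·e·α_i^ℓ, so α_err = S_1/S_0.
  S_0^{−1} = 12^{−1} = 12 (mod 13), so α_err = 7·12 = 84 ≡ 6 = α_1. Error position i = 1.
  Consistency check: S_2/S_1 = 3·2 = 6 ≡ 6 = α_err ✓ (single-error assumption holds).
Step 4: error magnitude e = S_0/v_1 = S_0·∏_{j≠1}(α_1 − α_j) = 12·1 = 12 ≡ 12 (mod 13).
Step 5: correct position 1: c_1 = r_1 − e = 10 − 12 ≡ 11 (mod 13). Hence c = [11, 3, 5, 6, 4].
  Check: interpolating c through the α_i gives m(x) = 10 + 11·x (degree < 2) with m(α_i) = c_i for every i, so c is indeed a codeword.


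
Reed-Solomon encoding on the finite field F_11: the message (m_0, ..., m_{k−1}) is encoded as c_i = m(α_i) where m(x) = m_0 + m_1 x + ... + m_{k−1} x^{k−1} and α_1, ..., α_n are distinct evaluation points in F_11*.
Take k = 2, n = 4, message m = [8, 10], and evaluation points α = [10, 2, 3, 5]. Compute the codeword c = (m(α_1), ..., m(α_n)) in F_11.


c = [9, 6, 5, 3]

Message polynomial: m(x) = 8 + 10·x (mod 11).
For each evaluation point α_i, compute m(α_i) mod 11:
  α_1 = 10: Horner steps 10 → 9, so m(10) = 9.
  α_2 = 2: Horner steps 10 → 6, so m(2) = 6.
  α_3 = 3: Horner steps 10 → 5, so m(3) = 5.
  α_4 = 5: Horner steps 10 → 3, so m(5) = 3.
Codeword c = [9, 6, 5, 3] ∈ F_11^4.


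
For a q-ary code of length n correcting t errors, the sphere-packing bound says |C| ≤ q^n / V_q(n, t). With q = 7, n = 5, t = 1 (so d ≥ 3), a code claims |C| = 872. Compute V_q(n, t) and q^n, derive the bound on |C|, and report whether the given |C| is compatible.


V_q(n, t) = 31, q^n = 16807, Hamming bound = 542, |C| = 872 > bound (violated).

Step 1: Compute V_q(n, t) = Σ_{j=0}^1 C(n, j) (q−1)^j.
  j = 0: C(5,0)·(6)^0 = 1·1 = 1.
  j = 1: C(5,1)·(6)^1 = 5·6 = 30.
  V_q(n, t) = 1 + 30 = 31.
Step 2: q^n = 7^5 = 16807.
Step 3: Hamming bound ⌊q^n / V_q(n,t)⌋ = ⌊16807/31⌋ = 542.
Step 4: Compare |C| = 872 to 542: violated.
The claimed |C| lies above the Hamming bound, so no 7-ary code of length 5 with d ≥ 3 can have 872 codewords.


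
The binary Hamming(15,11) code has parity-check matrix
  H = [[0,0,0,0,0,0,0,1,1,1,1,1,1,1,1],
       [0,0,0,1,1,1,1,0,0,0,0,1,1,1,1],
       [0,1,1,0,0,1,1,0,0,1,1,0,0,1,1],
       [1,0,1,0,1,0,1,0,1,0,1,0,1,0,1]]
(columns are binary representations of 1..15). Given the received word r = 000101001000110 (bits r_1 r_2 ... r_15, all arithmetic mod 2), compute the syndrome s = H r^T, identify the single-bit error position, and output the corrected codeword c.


s = (1, 0, 0, 0)^T, error position = 8, corrected codeword c = 000101011000110

Compute s = H r^T mod 2 one row at a time:
  s_1 = 0 + 1 + 0 + 0 + 0 + 1 + 1 + 0 = 3 ≡ 1 (mod 2).
  s_2 = 1 + 0 + 1 + 0 + 0 + 1 + 1 + 0 = 4 ≡ 0 (mod 2).
  s_3 = 0 + 0 + 1 + 0 + 0 + 0 + 1 + 0 = 2 ≡ 0 (mod 2).
  s_4 = 0 + 0 + 0 + 0 + 1 + 0 + 1 + 0 = 2 ≡ 0 (mod 2).
s = (1, 0, 0, 0)^T — this equals column 8 of H (binary 1000), so error is at position 8.
Correct: flip bit 8 of r = 000101001000110 to get c = 000101011000110.


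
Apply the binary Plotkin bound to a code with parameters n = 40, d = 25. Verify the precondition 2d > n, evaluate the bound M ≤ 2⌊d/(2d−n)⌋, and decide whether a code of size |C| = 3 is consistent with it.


Plotkin bound M ≤ 4; given |C| = 3 ≤ bound (satisfied).

Check applicability: 2d = 50, n = 40.
2d − n = 10 > 0, so Plotkin applies.
Compute d/(2d−n) = 25/10 ≈ 2.5000.
⌊d/(2d−n)⌋ = 2.
Plotkin bound: M ≤ 2·2 = 4.
Given |C| = 3, check: satisfied.
This |C| is below the Plotkin bound.


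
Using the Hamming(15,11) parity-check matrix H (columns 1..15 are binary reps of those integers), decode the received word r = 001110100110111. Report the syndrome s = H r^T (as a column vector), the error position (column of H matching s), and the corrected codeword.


s = (1, 0, 0, 0)^T, error position = 8, corrected codeword c = 001110110110111

Compute s = H r^T mod 2 one row at a time:
  s_1 = 0 + 0 + 1 + 1 + 0 + 1 + 1 + 1 = 5 ≡ 1 (mod 2).
  s_2 = 1 + 1 + 0 + 1 + 0 + 1 + 1 + 1 = 6 ≡ 0 (mod 2).
  s_3 = 0 + 1 + 0 + 1 + 1 + 1 + 1 + 1 = 6 ≡ 0 (mod 2).
  s_4 = 0 + 1 + 1 + 1 + 0 + 1 + 1 + 1 = 6 ≡ 0 (mod 2).
s = (1, 0, 0, 0)^T — this equals column 8 of H (binary 1000), so error is at position 8.
Correct: flip bit 8 of r = 001110100110111 to get c = 001110110110111.


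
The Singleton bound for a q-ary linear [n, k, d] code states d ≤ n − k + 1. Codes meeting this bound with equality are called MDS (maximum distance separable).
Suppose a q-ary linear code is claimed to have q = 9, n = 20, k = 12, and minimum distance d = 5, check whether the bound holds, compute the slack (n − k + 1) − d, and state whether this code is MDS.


Singleton RHS = n − k + 1 = 9, slack = 4, bound satisfied, not MDS.

Singleton bound: d ≤ n − k + 1.
Here n = 20, k = 12, so n − k + 1 = 9.
Given d = 5, check d ≤ 9: YES.
Slack = (n − k + 1) − d = 4.
The code is NOT MDS (slack = 4 > 0).
Description: the claimed parameters are [20, 12, 5]_9; such a code would be non-MDS.


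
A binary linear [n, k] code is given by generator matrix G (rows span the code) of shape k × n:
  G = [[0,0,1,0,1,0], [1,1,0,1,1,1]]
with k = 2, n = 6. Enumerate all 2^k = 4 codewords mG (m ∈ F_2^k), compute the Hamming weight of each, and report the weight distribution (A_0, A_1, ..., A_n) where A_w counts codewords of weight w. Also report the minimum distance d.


Weight distribution: A_0 = 1, A_2 = 1, A_5 = 2. Minimum distance d = 2.

Enumerate all 2^2 = 4 messages m ∈ F_2^2.
For each, compute codeword c = mG in F_2^6, then tally its weight.
  m = 00 → c = 000000, weight = 0.
  m = 10 → c = 001010, weight = 2.
  m = 01 → c = 110111, weight = 5.
  m = 11 → c = 111101, weight = 5.
Tally weights:
  weight 0: 1 codewords.
  weight 2: 1 codewords.
  weight 5: 2 codewords.
Minimum distance d = smallest w > 0 with A_w > 0 = 2.
Sanity: Σ A_w = 4 = 2^2 = 4 ✓.


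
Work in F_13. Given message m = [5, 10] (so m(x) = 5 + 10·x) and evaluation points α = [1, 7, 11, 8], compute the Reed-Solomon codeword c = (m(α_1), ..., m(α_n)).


c = [2, 10, 11, 7]

Message polynomial: m(x) = 5 + 10·x (mod 13).
For each evaluation point α_i, compute m(α_i) mod 13:
  α_1 = 1: Horner steps 10 → 2, so m(1) = 2.
  α_2 = 7: Horner steps 10 → 10, so m(7) = 10.
  α_3 = 11: Horner steps 10 → 11, so m(11) = 11.
  α_4 = 8: Horner steps 10 → 7, so m(8) = 7.
Codeword c = [2, 10, 11, 7] ∈ F_13^4.


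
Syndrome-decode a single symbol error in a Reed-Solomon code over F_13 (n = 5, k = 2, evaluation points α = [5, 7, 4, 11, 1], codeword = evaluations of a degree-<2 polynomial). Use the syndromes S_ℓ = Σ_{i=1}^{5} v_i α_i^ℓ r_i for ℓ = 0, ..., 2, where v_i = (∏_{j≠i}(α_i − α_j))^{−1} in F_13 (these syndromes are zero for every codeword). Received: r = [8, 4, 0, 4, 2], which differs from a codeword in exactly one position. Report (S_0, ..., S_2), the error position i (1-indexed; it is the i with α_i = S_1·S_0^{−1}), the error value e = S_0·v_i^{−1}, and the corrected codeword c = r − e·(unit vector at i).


S = (7, 10, 5), error at position 2, error magnitude e = 6, c = [8, 11, 0, 4, 2].

Step 1: column multipliers v_i = (∏_{j≠i}(α_i − α_j))^{−1} mod 13.
  i = 1 (α = 5): (5−7)(5−4)(5−11)(5−1) = (−2)·1·(−6)·4 = 48 ≡ 9, so v_1 = 9^{−1} = 3 (mod 13).
  i = 2 (α = 7): (7−5)(7−4)(7−11)(7−1) = 2·3·(−4)·6 = −144 ≡ 12, so v_2 = 12^{−1} = 12 (mod 13).
  i = 3 (α = 4): (4−5)(4−7)(4−11)(4−1) = (−1)·(−3)·(−7)·3 = −63 ≡ 2, so v_3 = 2^{−1} = 7 (mod 13).
  i = 4 (α = 11): (11−5)(11−7)(11−4)(11−1) = 6·4·7·10 = 1680 ≡ 3, so v_4 = 3^{−1} = 9 (mod 13).
  i = 5 (α = 1): (1−5)(1−7)(1−4)(1−11) = (−4)·(−6)·(−3)·(−10) = 720 ≡ 5, so v_5 = 5^{−1} = 8 (mod 13).
  v = [3, 12, 7, 9, 8].
Step 2: syndromes of r = [8, 4, 0, 4, 2] (all sums mod 13).
  S_0 = Σ v_i r_i = 3·8 + 12·4 + 7·0 + 9·4 + 8·2 = 124 ≡ 7.
  S_1 = Σ v_i α_i r_i = 3·5·8 + 12·7·4 + 7·4·0 + 9·11·4 + 8·1·2 = 868 ≡ 10.
  α_i^2 mod 13 = [12, 10, 3, 4, 1].
  S_2 = Σ v_i α_i^2 r_i = 3·12·8 + 12·10·4 + 7·3·0 + 9·4·4 + 8·1·2 = 928 ≡ 5.
  S = (7, 10, 5) ≠ 0, so r is not a codeword (an error is present).
Step 3: locate the error. For a single error e at position i, S_ℓ = v_i·e·α_i^ℓ, so α_err = S_1/S_0.
  S_0^{−1} = 7^{−1} = 2 (mod 13), so α_err = 10·2 = 20 ≡ 7 = α_2. Error position i = 2.
  Consistency check: S_2/S_1 = 5·4 = 20 ≡ 7 = α_err ✓ (single-error assumption holds).
Step 4: error magnitude e = S_0/v_2 = S_0·∏_{j≠2}(α_2 − α_j) = 7·12 = 84 ≡ 6 (mod 13).
Step 5: correct position 2: c_2 = r_2 − e = 4 − 6 ≡ 11 (mod 13). Hence c = [8, 11, 0, 4, 2].
  Check: interpolating c through the α_i gives m(x) = 7 + 8·x (degree < 2) with m(α_i) = c_i for every i, so c is indeed a codeword.


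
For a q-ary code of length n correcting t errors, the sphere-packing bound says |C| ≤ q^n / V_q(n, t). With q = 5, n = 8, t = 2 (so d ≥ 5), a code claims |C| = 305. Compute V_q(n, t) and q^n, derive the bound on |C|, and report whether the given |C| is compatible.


V_q(n, t) = 481, q^n = 390625, Hamming bound = 812, |C| = 305 ≤ bound (satisfied).

Step 1: Compute V_q(n, t) = Σ_{j=0}^2 C(n, j) (q−1)^j.
  j = 0: C(8,0)·(4)^0 = 1·1 = 1.
  j = 1: C(8,1)·(4)^1 = 8·4 = 32.
  j = 2: C(8,2)·(4)^2 = 28·16 = 448.
  V_q(n, t) = 1 + 32 + 448 = 481.
Step 2: q^n = 5^8 = 390625.
Step 3: Hamming bound ⌊q^n / V_q(n,t)⌋ = ⌊390625/481⌋ = 812.
Step 4: Compare |C| = 305 to 812: satisfied.
The claimed |C| lies below the Hamming bound.


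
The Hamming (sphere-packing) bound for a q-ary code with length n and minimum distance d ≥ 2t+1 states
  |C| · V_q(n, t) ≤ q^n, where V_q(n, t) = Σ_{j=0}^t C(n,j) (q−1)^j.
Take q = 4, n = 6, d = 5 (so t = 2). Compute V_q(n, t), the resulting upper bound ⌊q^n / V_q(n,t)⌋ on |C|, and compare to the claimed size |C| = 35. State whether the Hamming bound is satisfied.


V_q(n, t) = 154, q^n = 4096, Hamming bound = 26, |C| = 35 > bound (violated).

Step 1: Compute V_q(n, t) = Σ_{j=0}^2 C(n, j) (q−1)^j.
  j = 0: C(6,0)·(3)^0 = 1·1 = 1.
  j = 1: C(6,1)·(3)^1 = 6·3 = 18.
  j = 2: C(6,2)·(3)^2 = 15·9 = 135.
  V_q(n, t) = 1 + 18 + 135 = 154.
Step 2: q^n = 4^6 = 4096.
Step 3: Hamming bound ⌊q^n / V_q(n,t)⌋ = ⌊4096/154⌋ = 26.
Step 4: Compare |C| = 35 to 26: violated.
The claimed |C| lies above the Hamming bound, so no 4-ary code of length 6 with d ≥ 5 can have 35 codewords.


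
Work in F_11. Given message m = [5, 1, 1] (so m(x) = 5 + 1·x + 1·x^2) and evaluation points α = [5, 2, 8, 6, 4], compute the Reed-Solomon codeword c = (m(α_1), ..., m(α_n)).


c = [2, 0, 0, 3, 3]

Message polynomial: m(x) = 5 + 1·x + 1·x^2 (mod 11).
For each evaluation point α_i, compute m(α_i) mod 11:
  α_1 = 5: Horner steps 1 → 6 → 2, so m(5) = 2.
  α_2 = 2: Horner steps 1 → 3 → 0, so m(2) = 0.
  α_3 = 8: Horner steps 1 → 9 → 0, so m(8) = 0.
  α_4 = 6: Horner steps 1 → 7 → 3, so m(6) = 3.
  α_5 = 4: Horner steps 1 → 5 → 3, so m(4) = 3.
Codeword c = [2, 0, 0, 3, 3] ∈ F_11^5.


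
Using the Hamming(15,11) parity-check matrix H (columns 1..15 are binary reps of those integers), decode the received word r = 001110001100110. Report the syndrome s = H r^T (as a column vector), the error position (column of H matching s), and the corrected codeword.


s = (0, 0, 1, 0)^T, error position = 2, corrected codeword c = 011110001100110

Compute s = H r^T mod 2 one row at a time:
  s_1 = 0 + 1 + 1 + 0 + 0 + 1 + 1 + 0 = 4 ≡ 0 (mod 2).
  s_2 = 1 + 1 + 0 + 0 + 0 + 1 + 1 + 0 = 4 ≡ 0 (mod 2).
  s_3 = 0 + 1 + 0 + 0 + 1 + 0 + 1 + 0 = 3 ≡ 1 (mod 2).
  s_4 = 0 + 1 + 1 + 0 + 1 + 0 + 1 + 0 = 4 ≡ 0 (mod 2).
s = (0, 0, 1, 0)^T — this equals column 2 of H (binary 0010), so error is at position 2.
Correct: flip bit 2 of r = 001110001100110 to get c = 011110001100110.


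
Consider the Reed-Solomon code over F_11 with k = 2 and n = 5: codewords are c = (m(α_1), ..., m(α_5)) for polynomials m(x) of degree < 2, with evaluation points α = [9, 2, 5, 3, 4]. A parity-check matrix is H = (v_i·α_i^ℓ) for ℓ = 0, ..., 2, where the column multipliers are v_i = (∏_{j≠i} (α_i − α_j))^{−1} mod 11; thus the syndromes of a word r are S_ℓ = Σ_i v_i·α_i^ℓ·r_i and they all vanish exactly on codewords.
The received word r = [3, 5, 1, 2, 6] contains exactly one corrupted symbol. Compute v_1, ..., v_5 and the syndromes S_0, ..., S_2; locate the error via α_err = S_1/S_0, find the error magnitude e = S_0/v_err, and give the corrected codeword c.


S = (9, 5, 4), error at position 4, error magnitude e = 2, c = [3, 5, 1, 0, 6].

Step 1: column multipliers v_i = (∏_{j≠i}(α_i − α_j))^{−1} mod 11.
  i = 1 (α = 9): (9−2)(9−5)(9−3)(9−4) = 7·4·6·5 = 840 ≡ 4, so v_1 = 4^{−1} = 3 (mod 11).
  i = 2 (α = 2): (2−9)(2−5)(2−3)(2−4) = (−7)·(−3)·(−1)·(−2) = 42 ≡ 9, so v_2 = 9^{−1} = 5 (mod 11).
  i = 3 (α = 5): (5−9)(5−2)(5−3)(5−4) = (−4)·3·2·1 = −24 ≡ 9, so v_3 = 9^{−1} = 5 (mod 11).
  i = 4 (α = 3): (3−9)(3−2)(3−5)(3−4) = (−6)·1·(−2)·(−1) = −12 ≡ 10, so v_4 = 10^{−1} = 10 (mod 11).
  i = 5 (α = 4): (4−9)(4−2)(4−5)(4−3) = (−5)·2·(−1)·1 = 10 ≡ 10, so v_5 = 10^{−1} = 10 (mod 11).
  v = [3, 5, 5, 10, 10].
Step 2: syndromes of r = [3, 5, 1, 2, 6] (all sums mod 11).
  S_0 = Σ v_i r_i = 3·3 + 5·5 + 5·1 + 10·2 + 10·6 = 119 ≡ 9.
  S_1 = Σ v_i α_i r_i = 3·9·3 + 5·2·5 + 5·5·1 + 10·3·2 + 10·4·6 = 456 ≡ 5.
  α_i^2 mod 11 = [4, 4, 3, 9, 5].
  S_2 = Σ v_i α_i^2 r_i = 3·4·3 + 5·4·5 + 5·3·1 + 10·9·2 + 10·5·6 = 631 ≡ 4.
  S = (9, 5, 4) ≠ 0, so r is not a codeword (an error is present).
Step 3: locate the error. For a single error e at position i, S_ℓ = v_i·e·α_i^ℓ, so α_err = S_1/S_0.
  S_0^{−1} = 9^{−1} = 5 (mod 11), so α_err = 5·5 = 25 ≡ 3 = α_4. Error position i = 4.
  Consistency check: S_2/S_1 = 4·9 = 36 ≡ 3 = α_err ✓ (single-error assumption holds).
Step 4: error magnitude e = S_0/v_4 = S_0·∏_{j≠4}(α_4 − α_j) = 9·10 = 90 ≡ 2 (mod 11).
Step 5: correct position 4: c_4 = r_4 − e = 2 − 2 ≡ 0 (mod 11). Hence c = [3, 5, 1, 0, 6].
  Check: interpolating c through the α_i gives m(x) = 4 + 6·x (degree < 2) with m(α_i) = c_i for every i, so c is indeed a codeword.


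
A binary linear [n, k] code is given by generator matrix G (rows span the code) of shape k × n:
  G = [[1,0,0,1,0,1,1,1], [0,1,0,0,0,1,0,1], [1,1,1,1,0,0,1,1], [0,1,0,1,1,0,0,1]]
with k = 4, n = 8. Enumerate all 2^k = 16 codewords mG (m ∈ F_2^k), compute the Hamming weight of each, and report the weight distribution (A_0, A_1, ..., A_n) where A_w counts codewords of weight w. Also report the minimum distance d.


Weight distribution: A_0 = 1, A_2 = 1, A_3 = 3, A_4 = 5, A_5 = 4, A_6 = 1, A_7 = 1. Minimum distance d = 2.

Enumerate all 2^4 = 16 messages m ∈ F_2^4.
For each, compute codeword c = mG in F_2^8, then tally its weight.
  m = 0000 → c = 00000000, weight = 0.
  m = 1000 → c = 10010111, weight = 5.
  m = 0100 → c = 01000101, weight = 3.
  m = 1100 → c = 11010010, weight = 4.
  m = 0010 → c = 11110011, weight = 6.
  m = 1010 → c = 01100100, weight = 3.
  m = 0110 → c = 10110110, weight = 5.
  m = 1110 → c = 00100001, weight = 2.
  m = 0001 → c = 01011001, weight = 4.
  m = 1001 → c = 11001110, weight = 5.
  m = 0101 → c = 00011100, weight = 3.
  m = 1101 → c = 10001011, weight = 4.
  m = 0011 → c = 10101010, weight = 4.
  m = 1011 → c = 00111101, weight = 5.
  m = 0111 → c = 11101111, weight = 7.
  m = 1111 → c = 01111000, weight = 4.
Tally weights:
  weight 0: 1 codewords.
  weight 2: 1 codewords.
  weight 3: 3 codewords.
  weight 4: 5 codewords.
  weight 5: 4 codewords.
  weight 6: 1 codewords.
  weight 7: 1 codewords.
Minimum distance d = smallest w > 0 with A_w > 0 = 2.
Sanity: Σ A_w = 16 = 2^4 = 16 ✓.


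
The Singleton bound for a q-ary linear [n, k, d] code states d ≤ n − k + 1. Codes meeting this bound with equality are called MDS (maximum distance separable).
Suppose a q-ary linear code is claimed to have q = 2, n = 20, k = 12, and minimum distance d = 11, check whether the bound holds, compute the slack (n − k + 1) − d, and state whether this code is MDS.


Singleton RHS = n − k + 1 = 9, slack = -2, bound violated (no such code; not MDS).

Singleton bound: d ≤ n − k + 1.
Here n = 20, k = 12, so n − k + 1 = 9.
Given d = 11, check d ≤ 9: NO.
Slack = (n − k + 1) − d = -2.
The slack is negative: d = 11 exceeds n − k + 1 = 9 by 2, so the Singleton bound is violated and no linear [20, 12, 11]_2 code can exist. In particular it is not MDS (MDS requires d = n − k + 1 exactly).
Description: the claimed parameters are [20, 12, 11]_2; such a code would be impossible (violates the Singleton bound).


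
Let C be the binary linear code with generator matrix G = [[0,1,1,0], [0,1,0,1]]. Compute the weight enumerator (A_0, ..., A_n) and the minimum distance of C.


Weight distribution: A_0 = 1, A_2 = 3. Minimum distance d = 2.

Enumerate all 2^2 = 4 messages m ∈ F_2^2.
For each, compute codeword c = mG in F_2^4, then tally its weight.
  m = 00 → c = 0000, weight = 0.
  m = 10 → c = 0110, weight = 2.
  m = 01 → c = 0101, weight = 2.
  m = 11 → c = 0011, weight = 2.
Tally weights:
  weight 0: 1 codewords.
  weight 2: 3 codewords.
Minimum distance d = smallest w > 0 with A_w > 0 = 2.
Sanity: Σ A_w = 4 = 2^2 = 4 ✓.


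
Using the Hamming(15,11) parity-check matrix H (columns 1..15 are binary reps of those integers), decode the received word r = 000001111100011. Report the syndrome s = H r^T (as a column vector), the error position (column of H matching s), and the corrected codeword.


s = (1, 0, 1, 1)^T, error position = 11, corrected codeword c = 000001111110011

Compute s = H r^T mod 2 one row at a time:
  s_1 = 1 + 1 + 1 + 0 + 0 + 0 + 1 + 1 = 5 ≡ 1 (mod 2).
  s_2 = 0 + 0 + 1 + 1 + 0 + 0 + 1 + 1 = 4 ≡ 0 (mod 2).
  s_3 = 0 + 0 + 1 + 1 + 1 + 0 + 1 + 1 = 5 ≡ 1 (mod 2).
  s_4 = 0 + 0 + 0 + 1 + 1 + 0 + 0 + 1 = 3 ≡ 1 (mod 2).
s = (1, 0, 1, 1)^T — this equals column 11 of H (binary 1011), so error is at position 11.
Correct: flip bit 11 of r = 000001111100011 to get c = 000001111110011.


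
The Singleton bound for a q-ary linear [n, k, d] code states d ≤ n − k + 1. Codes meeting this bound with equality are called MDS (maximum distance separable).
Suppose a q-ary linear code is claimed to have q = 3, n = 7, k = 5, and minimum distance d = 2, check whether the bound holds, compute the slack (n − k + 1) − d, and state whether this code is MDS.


Singleton RHS = n − k + 1 = 3, slack = 1, bound satisfied, not MDS.

Singleton bound: d ≤ n − k + 1.
Here n = 7, k = 5, so n − k + 1 = 3.
Given d = 2, check d ≤ 3: YES.
Slack = (n − k + 1) − d = 1.
The code is NOT MDS (slack = 1 > 0).
Description: the claimed parameters are [7, 5, 2]_3; such a code would be non-MDS.


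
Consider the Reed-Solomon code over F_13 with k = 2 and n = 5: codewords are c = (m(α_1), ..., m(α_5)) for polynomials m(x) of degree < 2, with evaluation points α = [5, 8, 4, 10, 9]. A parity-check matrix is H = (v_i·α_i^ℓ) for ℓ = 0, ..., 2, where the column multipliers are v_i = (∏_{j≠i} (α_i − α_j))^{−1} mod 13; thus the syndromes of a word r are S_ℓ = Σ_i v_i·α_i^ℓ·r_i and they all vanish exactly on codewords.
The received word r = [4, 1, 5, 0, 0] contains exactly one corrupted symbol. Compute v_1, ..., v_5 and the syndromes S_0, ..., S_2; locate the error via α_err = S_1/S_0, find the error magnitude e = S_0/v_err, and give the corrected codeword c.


S = (5, 11, 6), error at position 4, error magnitude e = 1, c = [4, 1, 5, 12, 0].

Step 1: column multipliers v_i = (∏_{j≠i}(α_i − α_j))^{−1} mod 13.
  i = 1 (α = 5): (5−8)(5−4)(5−10)(5−9) = (−3)·1·(−5)·(−4) = −60 ≡ 5, so v_1 = 5^{−1} = 8 (mod 13).
  i = 2 (α = 8): (8−5)(8−4)(8−10)(8−9) = 3·4·(−2)·(−1) = 24 ≡ 11, so v_2 = 11^{−1} = 6 (mod 13).
  i = 3 (α = 4): (4−5)(4−8)(4−10)(4−9) = (−1)·(−4)·(−6)·(−5) = 120 ≡ 3, so v_3 = 3^{−1} = 9 (mod 13).
  i = 4 (α = 10): (10−5)(10−8)(10−4)(10−9) = 5·2·6·1 = 60 ≡ 8, so v_4 = 8^{−1} = 5 (mod 13).
  i = 5 (α = 9): (9−5)(9−8)(9−4)(9−10) = 4·1·5·(−1) = −20 ≡ 6, so v_5 = 6^{−1} = 11 (mod 13).
  v = [8, 6, 9, 5, 11].
Step 2: syndromes of r = [4, 1, 5, 0, 0] (all sums mod 13).
  S_0 = Σ v_i r_i = 8·4 + 6·1 + 9·5 + 5·0 + 11·0 = 83 ≡ 5.
  S_1 = Σ v_i α_i r_i = 8·5·4 + 6·8·1 + 9·4·5 + 5·10·0 + 11·9·0 = 388 ≡ 11.
  α_i^2 mod 13 = [12, 12, 3, 9, 3].
  S_2 = Σ v_i α_i^2 r_i = 8·12·4 + 6·12·1 + 9·3·5 + 5·9·0 + 11·3·0 = 591 ≡ 6.
  S = (5, 11, 6) ≠ 0, so r is not a codeword (an error is present).
Step 3: locate the error. For a single error e at position i, S_ℓ = v_i·e·α_i^ℓ, so α_err = S_1/S_0.
  S_0^{−1} = 5^{−1} = 8 (mod 13), so α_err = 11·8 = 88 ≡ 10 = α_4. Error position i = 4.
  Consistency check: S_2/S_1 = 6·6 = 36 ≡ 10 = α_err ✓ (single-error assumption holds).
Step 4: error magnitude e = S_0/v_4 = S_0·∏_{j≠4}(α_4 − α_j) = 5·8 = 40 ≡ 1 (mod 13).
Step 5: correct position 4: c_4 = r_4 − e = 0 − 1 ≡ 12 (mod 13). Hence c = [4, 1, 5, 12, 0].
  Check: interpolating c through the α_i gives m(x) = 9 + 12·x (degree < 2) with m(α_i) = c_i for every i, so c is indeed a codeword.


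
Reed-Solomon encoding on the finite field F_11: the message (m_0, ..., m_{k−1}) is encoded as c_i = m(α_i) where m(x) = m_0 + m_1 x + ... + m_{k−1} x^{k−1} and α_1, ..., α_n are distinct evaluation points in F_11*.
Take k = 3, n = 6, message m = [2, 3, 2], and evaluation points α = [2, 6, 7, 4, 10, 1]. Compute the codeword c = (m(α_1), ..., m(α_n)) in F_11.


c = [5, 4, 0, 2, 1, 7]

Message polynomial: m(x) = 2 + 3·x + 2·x^2 (mod 11).
For each evaluation point α_i, compute m(α_i) mod 11:
  α_1 = 2: Horner steps 2 → 7 → 5, so m(2) = 5.
  α_2 = 6: Horner steps 2 → 4 → 4, so m(6) = 4.
  α_3 = 7: Horner steps 2 → 6 → 0, so m(7) = 0.
  α_4 = 4: Horner steps 2 → 0 → 2, so m(4) = 2.
  α_5 = 10: Horner steps 2 → 1 → 1, so m(10) = 1.
  α_6 = 1: Horner steps 2 → 5 → 7, so m(1) = 7.
Codeword c = [5, 4, 0, 2, 1, 7] ∈ F_11^6.


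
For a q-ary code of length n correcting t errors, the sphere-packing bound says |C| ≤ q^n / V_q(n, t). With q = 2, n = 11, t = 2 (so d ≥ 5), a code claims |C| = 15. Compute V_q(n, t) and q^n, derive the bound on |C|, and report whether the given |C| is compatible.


V_q(n, t) = 67, q^n = 2048, Hamming bound = 30, |C| = 15 ≤ bound (satisfied).

Step 1: Compute V_q(n, t) = Σ_{j=0}^2 C(n, j) (q−1)^j.
  j = 0: C(11,0)·(1)^0 = 1·1 = 1.
  j = 1: C(11,1)·(1)^1 = 11·1 = 11.
  j = 2: C(11,2)·(1)^2 = 55·1 = 55.
  V_q(n, t) = 1 + 11 + 55 = 67.
Step 2: q^n = 2^11 = 2048.
Step 3: Hamming bound ⌊q^n / V_q(n,t)⌋ = ⌊2048/67⌋ = 30.
Step 4: Compare |C| = 15 to 30: satisfied.
The claimed |C| lies below the Hamming bound.


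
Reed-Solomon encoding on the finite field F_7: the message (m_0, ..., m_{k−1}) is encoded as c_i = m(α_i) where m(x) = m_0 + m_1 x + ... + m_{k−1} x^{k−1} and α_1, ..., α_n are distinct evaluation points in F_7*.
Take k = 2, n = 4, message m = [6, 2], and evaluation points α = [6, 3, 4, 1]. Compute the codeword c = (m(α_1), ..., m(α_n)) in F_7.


c = [4, 5, 0, 1]

Message polynomial: m(x) = 6 + 2·x (mod 7).
For each evaluation point α_i, compute m(α_i) mod 7:
  α_1 = 6: Horner steps 2 → 4, so m(6) = 4.
  α_2 = 3: Horner steps 2 → 5, so m(3) = 5.
  α_3 = 4: Horner steps 2 → 0, so m(4) = 0.
  α_4 = 1: Horner steps 2 → 1, so m(1) = 1.
Codeword c = [4, 5, 0, 1] ∈ F_7^4.


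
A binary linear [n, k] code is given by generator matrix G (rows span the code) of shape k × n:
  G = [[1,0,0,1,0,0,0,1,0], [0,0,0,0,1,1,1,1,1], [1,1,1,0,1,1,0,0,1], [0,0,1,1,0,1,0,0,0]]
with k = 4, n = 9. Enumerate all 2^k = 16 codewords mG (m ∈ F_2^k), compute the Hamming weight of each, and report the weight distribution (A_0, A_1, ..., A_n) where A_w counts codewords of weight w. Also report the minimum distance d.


Weight distribution: A_0 = 1, A_3 = 3, A_4 = 3, A_5 = 4, A_6 = 4, A_7 = 1. Minimum distance d = 3.

Enumerate all 2^4 = 16 messages m ∈ F_2^4.
For each, compute codeword c = mG in F_2^9, then tally its weight.
  m = 0000 → c = 000000000, weight = 0.
  m = 1000 → c = 100100010, weight = 3.
  m = 0100 → c = 000011111, weight = 5.
  m = 1100 → c = 100111101, weight = 6.
  m = 0010 → c = 111011001, weight = 6.
  m = 1010 → c = 011111011, weight = 7.
  m = 0110 → c = 111000110, weight = 5.
  m = 1110 → c = 011100100, weight = 4.
  m = 0001 → c = 001101000, weight = 3.
  m = 1001 → c = 101001010, weight = 4.
  m = 0101 → c = 001110111, weight = 6.
  m = 1101 → c = 101010101, weight = 5.
  m = 0011 → c = 110110001, weight = 5.
  m = 1011 → c = 010010011, weight = 4.
  m = 0111 → c = 110101110, weight = 6.
  m = 1111 → c = 010001100, weight = 3.
Tally weights:
  weight 0: 1 codewords.
  weight 3: 3 codewords.
  weight 4: 3 codewords.
  weight 5: 4 codewords.
  weight 6: 4 codewords.
  weight 7: 1 codewords.
Minimum distance d = smallest w > 0 with A_w > 0 = 3.
Sanity: Σ A_w = 16 = 2^4 = 16 ✓.


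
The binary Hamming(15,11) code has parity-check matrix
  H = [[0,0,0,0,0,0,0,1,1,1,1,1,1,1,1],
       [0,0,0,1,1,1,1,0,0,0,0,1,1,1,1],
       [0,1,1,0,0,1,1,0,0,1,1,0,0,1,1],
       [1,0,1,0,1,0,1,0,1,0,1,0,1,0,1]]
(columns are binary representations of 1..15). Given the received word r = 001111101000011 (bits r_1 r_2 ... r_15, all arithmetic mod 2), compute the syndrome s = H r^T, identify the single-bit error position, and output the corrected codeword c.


s = (1, 0, 1, 1)^T, error position = 11, corrected codeword c = 001111101010011

Compute s = H r^T mod 2 one row at a time:
  s_1 = 0 + 1 + 0 + 0 + 0 + 0 + 1 + 1 = 3 ≡ 1 (mod 2).
  s_2 = 1 + 1 + 1 + 1 + 0 + 0 + 1 + 1 = 6 ≡ 0 (mod 2).
  s_3 = 0 + 1 + 1 + 1 + 0 + 0 + 1 + 1 = 5 ≡ 1 (mod 2).
  s_4 = 0 + 1 + 1 + 1 + 1 + 0 + 0 + 1 = 5 ≡ 1 (mod 2).
s = (1, 0, 1, 1)^T — this equals column 11 of H (binary 1011), so error is at position 11.
Correct: flip bit 11 of r = 001111101000011 to get c = 001111101010011.


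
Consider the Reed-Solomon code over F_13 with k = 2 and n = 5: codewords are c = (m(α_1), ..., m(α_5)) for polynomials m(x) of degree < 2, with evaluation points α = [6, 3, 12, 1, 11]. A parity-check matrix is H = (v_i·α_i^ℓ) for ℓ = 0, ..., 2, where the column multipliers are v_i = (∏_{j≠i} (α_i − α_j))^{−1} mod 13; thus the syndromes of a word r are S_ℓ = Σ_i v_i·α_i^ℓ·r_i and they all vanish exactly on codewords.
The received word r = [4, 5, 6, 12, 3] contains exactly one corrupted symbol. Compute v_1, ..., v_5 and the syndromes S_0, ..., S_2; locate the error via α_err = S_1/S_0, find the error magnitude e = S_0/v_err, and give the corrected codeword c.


S = (2, 12, 7), error at position 1, error magnitude e = 3, c = [1, 5, 6, 12, 3].

Step 1: column multipliers v_i = (∏_{j≠i}(α_i − α_j))^{−1} mod 13.
  i = 1 (α = 6): (6−3)(6−12)(6−1)(6−11) = 3·(−6)·5·(−5) = 450 ≡ 8, so v_1 = 8^{−1} = 5 (mod 13).
  i = 2 (α = 3): (3−6)(3−12)(3−1)(3−11) = (−3)·(−9)·2·(−8) = −432 ≡ 10, so v_2 = 10^{−1} = 4 (mod 13).
  i = 3 (α = 12): (12−6)(12−3)(12−1)(12−11) = 6·9·11·1 = 594 ≡ 9, so v_3 = 9^{−1} = 3 (mod 13).
  i = 4 (α = 1): (1−6)(1−3)(1−12)(1−11) = (−5)·(−2)·(−11)·(−10) = 1100 ≡ 8, so v_4 = 8^{−1} = 5 (mod 13).
  i = 5 (α = 11): (11−6)(11−3)(11−12)(11−1) = 5·8·(−1)·10 = −400 ≡ 3, so v_5 = 3^{−1} = 9 (mod 13).
  v = [5, 4, 3, 5, 9].
Step 2: syndromes of r = [4, 5, 6, 12, 3] (all sums mod 13).
  S_0 = Σ v_i r_i = 5·4 + 4·5 + 3·6 + 5·12 + 9·3 = 145 ≡ 2.
  S_1 = Σ v_i α_i r_i = 5·6·4 + 4·3·5 + 3·12·6 + 5·1·12 + 9·11·3 = 753 ≡ 12.
  α_i^2 mod 13 = [10, 9, 1, 1, 4].
  S_2 = Σ v_i α_i^2 r_i = 5·10·4 + 4·9·5 + 3·1·6 + 5·1·12 + 9·4·3 = 566 ≡ 7.
  S = (2, 12, 7) ≠ 0, so r is not a codeword (an error is present).
Step 3: locate the error. For a single error e at position i, S_ℓ = v_i·e·α_i^ℓ, so α_err = S_1/S_0.
  S_0^{−1} = 2^{−1} = 7 (mod 13), so α_err = 12·7 = 84 ≡ 6 = α_1. Error position i = 1.
  Consistency check: S_2/S_1 = 7·12 = 84 ≡ 6 = α_err ✓ (single-error assumption holds).
Step 4: error magnitude e = S_0/v_1 = S_0·∏_{j≠1}(α_1 − α_j) = 2·8 = 16 ≡ 3 (mod 13).
Step 5: correct position 1: c_1 = r_1 − e = 4 − 3 ≡ 1 (mod 13). Hence c = [1, 5, 6, 12, 3].
  Check: interpolating c through the α_i gives m(x) = 9 + 3·x (degree < 2) with m(α_i) = c_i for every i, so c is indeed a codeword.


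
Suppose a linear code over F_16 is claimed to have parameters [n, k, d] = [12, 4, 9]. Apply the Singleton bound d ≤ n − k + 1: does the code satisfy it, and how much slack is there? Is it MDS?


Singleton RHS = n − k + 1 = 9, slack = 0, bound satisfied, MDS.

Singleton bound: d ≤ n − k + 1.
Here n = 12, k = 4, so n − k + 1 = 9.
Given d = 9, check d ≤ 9: YES.
Slack = (n − k + 1) − d = 0.
The code is MDS (slack = 0).
Description: the claimed parameters are [12, 4, 9]_16; such a code would be MDS (meets Singleton bound).


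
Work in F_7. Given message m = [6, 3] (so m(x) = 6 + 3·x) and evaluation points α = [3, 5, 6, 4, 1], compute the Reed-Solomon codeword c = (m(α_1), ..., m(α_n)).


c = [1, 0, 3, 4, 2]

Message polynomial: m(x) = 6 + 3·x (mod 7).
For each evaluation point α_i, compute m(α_i) mod 7:
  α_1 = 3: Horner steps 3 → 1, so m(3) = 1.
  α_2 = 5: Horner steps 3 → 0, so m(5) = 0.
  α_3 = 6: Horner steps 3 → 3, so m(6) = 3.
  α_4 = 4: Horner steps 3 → 4, so m(4) = 4.
  α_5 = 1: Horner steps 3 → 2, so m(1) = 2.
Codeword c = [1, 0, 3, 4, 2] ∈ F_7^5.


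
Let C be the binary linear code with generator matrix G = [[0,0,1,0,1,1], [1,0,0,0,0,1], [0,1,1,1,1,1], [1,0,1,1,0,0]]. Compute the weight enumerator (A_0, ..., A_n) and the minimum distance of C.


Weight distribution: A_0 = 1, A_2 = 4, A_3 = 6, A_4 = 3, A_5 = 2. Minimum distance d = 2.

Enumerate all 2^4 = 16 messages m ∈ F_2^4.
For each, compute codeword c = mG in F_2^6, then tally its weight.
  m = 0000 → c = 000000, weight = 0.
  m = 1000 → c = 001011, weight = 3.
  m = 0100 → c = 100001, weight = 2.
  m = 1100 → c = 101010, weight = 3.
  m = 0010 → c = 011111, weight = 5.
  m = 1010 → c = 010100, weight = 2.
  m = 0110 → c = 111110, weight = 5.
  m = 1110 → c = 110101, weight = 4.
  m = 0001 → c = 101100, weight = 3.
  m = 1001 → c = 100111, weight = 4.
  m = 0101 → c = 001101, weight = 3.
  m = 1101 → c = 000110, weight = 2.
  m = 0011 → c = 110011, weight = 4.
  m = 1011 → c = 111000, weight = 3.
  m = 0111 → c = 010010, weight = 2.
  m = 1111 → c = 011001, weight = 3.
Tally weights:
  weight 0: 1 codewords.
  weight 2: 4 codewords.
  weight 3: 6 codewords.
  weight 4: 3 codewords.
  weight 5: 2 codewords.
Minimum distance d = smallest w > 0 with A_w > 0 = 2.
Sanity: Σ A_w = 16 = 2^4 = 16 ✓.
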